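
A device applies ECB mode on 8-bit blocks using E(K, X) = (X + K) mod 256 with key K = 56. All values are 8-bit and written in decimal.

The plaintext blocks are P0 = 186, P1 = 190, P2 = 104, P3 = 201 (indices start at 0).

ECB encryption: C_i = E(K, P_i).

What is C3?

C3: E(K, 201) = 1.

C3 = 1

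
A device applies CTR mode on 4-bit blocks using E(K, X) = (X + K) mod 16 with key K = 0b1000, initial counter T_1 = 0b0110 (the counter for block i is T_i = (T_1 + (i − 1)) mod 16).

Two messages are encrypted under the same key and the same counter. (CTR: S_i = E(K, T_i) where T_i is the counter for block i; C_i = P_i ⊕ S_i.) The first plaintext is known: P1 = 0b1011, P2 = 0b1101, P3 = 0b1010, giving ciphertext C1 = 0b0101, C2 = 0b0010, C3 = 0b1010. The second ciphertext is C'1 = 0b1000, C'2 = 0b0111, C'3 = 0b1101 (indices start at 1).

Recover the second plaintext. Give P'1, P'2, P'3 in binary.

In CTR with a reused counter, both messages share the same keystream S_i, so C_i ⊕ C'_i = P_i ⊕ P'_i and thus P'_i = P_i ⊕ C_i ⊕ C'_i.
P'1: 0b1011 ⊕ 0b0101 ⊕ 0b1000 = 0b0110.
P'2: 0b1101 ⊕ 0b0010 ⊕ 0b0111 = 0b1000.
P'3: 0b1010 ⊕ 0b1010 ⊕ 0b1101 = 0b1101.

P'1 = 0b0110, P'2 = 0b1000, P'3 = 0b1101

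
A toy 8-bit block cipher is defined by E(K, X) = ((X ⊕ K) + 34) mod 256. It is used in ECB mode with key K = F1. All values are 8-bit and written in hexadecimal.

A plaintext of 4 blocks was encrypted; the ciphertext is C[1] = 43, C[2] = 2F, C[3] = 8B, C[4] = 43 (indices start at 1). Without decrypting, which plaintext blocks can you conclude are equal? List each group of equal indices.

P[1] = P[4]

ECB encrypts each block independently with the same key, so equal ciphertext blocks imply equal plaintext blocks.
C[1] = C[4] = 43, so P[1] = P[4].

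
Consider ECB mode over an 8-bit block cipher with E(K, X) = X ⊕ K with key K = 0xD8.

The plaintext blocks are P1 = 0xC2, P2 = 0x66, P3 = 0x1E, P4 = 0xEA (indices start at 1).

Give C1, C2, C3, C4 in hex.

C1 = 0x1A, C2 = 0xBE, C3 = 0xC6, C4 = 0x32

ECB encryption: C_i = E(K, P_i).
C1: E(K, 0xC2) = 0x1A.
C2: E(K, 0x66) = 0xBE.
C3: E(K, 0x1E) = 0xC6.
C4: E(K, 0xEA) = 0x32.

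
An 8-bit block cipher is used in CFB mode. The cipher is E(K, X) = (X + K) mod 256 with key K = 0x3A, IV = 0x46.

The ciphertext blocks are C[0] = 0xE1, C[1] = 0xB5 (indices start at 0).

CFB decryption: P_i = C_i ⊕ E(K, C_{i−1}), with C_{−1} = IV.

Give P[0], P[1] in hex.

P[0]: E(K, 0x46) = 0x80; 0xE1 ⊕ 0x80 = 0x61.
P[1]: E(K, 0xE1) = 0x1B; 0xB5 ⊕ 0x1B = 0xAE.

P[0] = 0x61, P[1] = 0xAE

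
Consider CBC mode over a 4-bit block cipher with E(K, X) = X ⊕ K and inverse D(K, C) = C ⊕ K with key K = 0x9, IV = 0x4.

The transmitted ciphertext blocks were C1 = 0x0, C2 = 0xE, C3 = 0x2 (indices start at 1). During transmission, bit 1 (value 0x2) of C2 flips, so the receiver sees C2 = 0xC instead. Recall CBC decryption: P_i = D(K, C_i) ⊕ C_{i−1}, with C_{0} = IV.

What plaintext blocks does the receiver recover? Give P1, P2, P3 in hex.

Only C2 changed, to 0xC. In CBC, a change in C_i garbles P_i and flips the same bit in P_{i+1}. Decrypting the received ciphertext:
P1: D(K, 0x0) = 0x9; 0x9 ⊕ 0x4 = 0xD.
P2: D(K, 0xC) = 0x5; 0x5 ⊕ 0x0 = 0x5.
P3: D(K, 0x2) = 0xB; 0xB ⊕ 0xC = 0x7.
Blocks that differ from the original plaintext: P2, P3.

P1 = 0xD, P2 = 0x5, P3 = 0x7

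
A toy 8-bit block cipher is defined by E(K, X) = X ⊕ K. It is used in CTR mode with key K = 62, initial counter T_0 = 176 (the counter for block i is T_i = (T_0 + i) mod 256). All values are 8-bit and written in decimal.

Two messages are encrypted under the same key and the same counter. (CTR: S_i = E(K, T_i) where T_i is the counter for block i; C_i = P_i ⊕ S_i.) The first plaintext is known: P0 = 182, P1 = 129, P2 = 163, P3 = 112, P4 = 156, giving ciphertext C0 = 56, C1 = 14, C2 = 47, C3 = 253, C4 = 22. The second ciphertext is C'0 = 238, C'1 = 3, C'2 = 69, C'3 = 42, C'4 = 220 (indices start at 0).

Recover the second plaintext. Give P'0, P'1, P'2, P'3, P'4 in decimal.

In CTR with a reused counter, both messages share the same keystream S_i, so C_i ⊕ C'_i = P_i ⊕ P'_i and thus P'_i = P_i ⊕ C_i ⊕ C'_i.
P'0: 182 ⊕ 56 ⊕ 238 = 96.
P'1: 129 ⊕ 14 ⊕ 3 = 140.
P'2: 163 ⊕ 47 ⊕ 69 = 201.
P'3: 112 ⊕ 253 ⊕ 42 = 167.
P'4: 156 ⊕ 22 ⊕ 220 = 86.

P'0 = 96, P'1 = 140, P'2 = 201, P'3 = 167, P'4 = 86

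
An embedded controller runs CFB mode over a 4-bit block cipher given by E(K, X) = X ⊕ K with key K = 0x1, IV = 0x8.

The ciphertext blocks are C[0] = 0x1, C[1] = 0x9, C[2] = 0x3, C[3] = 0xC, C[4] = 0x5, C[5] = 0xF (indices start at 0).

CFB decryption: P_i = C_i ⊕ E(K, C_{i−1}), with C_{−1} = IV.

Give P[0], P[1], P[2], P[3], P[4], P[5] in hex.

P[0]: E(K, 0x8) = 0x9; 0x1 ⊕ 0x9 = 0x8.
P[1]: E(K, 0x1) = 0x0; 0x9 ⊕ 0x0 = 0x9.
P[2]: E(K, 0x9) = 0x8; 0x3 ⊕ 0x8 = 0xB.
P[3]: E(K, 0x3) = 0x2; 0xC ⊕ 0x2 = 0xE.
P[4]: E(K, 0xC) = 0xD; 0x5 ⊕ 0xD = 0x8.
P[5]: E(K, 0x5) = 0x4; 0xF ⊕ 0x4 = 0xB.

P[0] = 0x8, P[1] = 0x9, P[2] = 0xB, P[3] = 0xE, P[4] = 0x8, P[5] = 0xB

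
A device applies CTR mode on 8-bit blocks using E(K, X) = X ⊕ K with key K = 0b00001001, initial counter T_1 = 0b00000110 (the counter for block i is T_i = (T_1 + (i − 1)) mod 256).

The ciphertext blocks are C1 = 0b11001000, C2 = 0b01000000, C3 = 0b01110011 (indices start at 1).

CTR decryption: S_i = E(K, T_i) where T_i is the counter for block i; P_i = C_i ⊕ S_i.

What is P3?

P3 = 0b01110010

P3: T = 0b00001000, S = E(K, T) = 0b00000001; 0b01110011 ⊕ 0b00000001 = 0b01110010.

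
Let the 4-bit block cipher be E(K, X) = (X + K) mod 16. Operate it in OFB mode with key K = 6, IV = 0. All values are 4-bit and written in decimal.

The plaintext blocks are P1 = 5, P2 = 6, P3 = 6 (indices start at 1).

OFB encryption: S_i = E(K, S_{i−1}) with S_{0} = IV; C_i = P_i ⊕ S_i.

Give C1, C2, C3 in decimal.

C1 = 3, C2 = 10, C3 = 4

C1: S = E(K, 0) = 6; 5 ⊕ 6 = 3.
C2: S = E(K, 6) = 12; 6 ⊕ 12 = 10.
C3: S = E(K, 12) = 2; 6 ⊕ 2 = 4.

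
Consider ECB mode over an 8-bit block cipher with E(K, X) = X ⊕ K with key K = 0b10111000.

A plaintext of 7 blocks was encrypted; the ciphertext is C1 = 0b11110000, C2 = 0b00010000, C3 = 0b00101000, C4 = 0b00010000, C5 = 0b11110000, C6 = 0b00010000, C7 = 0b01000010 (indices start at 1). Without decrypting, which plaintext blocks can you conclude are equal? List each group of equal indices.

P1 = P5; P2 = P4 = P6

ECB encrypts each block independently with the same key, so equal ciphertext blocks imply equal plaintext blocks.
C1 = C5 = 0b11110000, so P1 = P5.
C2 = C4 = C6 = 0b00010000, so P2 = P4 = P6.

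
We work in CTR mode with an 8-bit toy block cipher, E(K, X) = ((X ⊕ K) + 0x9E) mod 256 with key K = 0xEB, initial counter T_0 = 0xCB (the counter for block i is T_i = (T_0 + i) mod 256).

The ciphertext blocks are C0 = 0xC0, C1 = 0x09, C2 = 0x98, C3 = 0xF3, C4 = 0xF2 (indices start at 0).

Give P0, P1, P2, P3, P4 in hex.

P0 = 0x7E, P1 = 0xCC, P2 = 0x5C, P3 = 0x30, P4 = 0x30

CTR decryption: S_i = E(K, T_i) where T_i is the counter for block i; P_i = C_i ⊕ S_i.
P0: T = 0xCB, S = E(K, T) = 0xBE; 0xC0 ⊕ 0xBE = 0x7E.
P1: T = 0xCC, S = E(K, T) = 0xC5; 0x09 ⊕ 0xC5 = 0xCC.
P2: T = 0xCD, S = E(K, T) = 0xC4; 0x98 ⊕ 0xC4 = 0x5C.
P3: T = 0xCE, S = E(K, T) = 0xC3; 0xF3 ⊕ 0xC3 = 0x30.
P4: T = 0xCF, S = E(K, T) = 0xC2; 0xF2 ⊕ 0xC2 = 0x30.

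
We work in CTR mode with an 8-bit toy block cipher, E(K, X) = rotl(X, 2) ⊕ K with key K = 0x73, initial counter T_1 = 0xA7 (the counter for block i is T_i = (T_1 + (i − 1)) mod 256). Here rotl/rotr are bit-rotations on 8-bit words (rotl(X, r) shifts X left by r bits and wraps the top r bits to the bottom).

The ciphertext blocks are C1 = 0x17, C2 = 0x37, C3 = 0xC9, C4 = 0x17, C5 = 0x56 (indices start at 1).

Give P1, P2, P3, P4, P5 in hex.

CTR decryption: S_i = E(K, T_i) where T_i is the counter for block i; P_i = C_i ⊕ S_i.
P1: T = 0xA7, S = E(K, T) = 0xED; 0x17 ⊕ 0xED = 0xFA.
P2: T = 0xA8, S = E(K, T) = 0xD1; 0x37 ⊕ 0xD1 = 0xE6.
P3: T = 0xA9, S = E(K, T) = 0xD5; 0xC9 ⊕ 0xD5 = 0x1C.
P4: T = 0xAA, S = E(K, T) = 0xD9; 0x17 ⊕ 0xD9 = 0xCE.
P5: T = 0xAB, S = E(K, T) = 0xDD; 0x56 ⊕ 0xDD = 0x8B.

P1 = 0xFA, P2 = 0xE6, P3 = 0x1C, P4 = 0xCE, P5 = 0x8B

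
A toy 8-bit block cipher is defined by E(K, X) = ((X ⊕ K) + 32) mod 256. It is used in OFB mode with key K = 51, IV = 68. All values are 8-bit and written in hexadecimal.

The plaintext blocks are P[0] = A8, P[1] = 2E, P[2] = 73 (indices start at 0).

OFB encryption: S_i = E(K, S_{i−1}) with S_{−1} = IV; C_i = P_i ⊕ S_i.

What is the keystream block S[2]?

C[0]: S = E(K, 68) = 6B; A8 ⊕ 6B = C3.
C[1]: S = E(K, 6B) = 6C; 2E ⊕ 6C = 42.
C[2]: S = E(K, 6C) = 6F; 73 ⊕ 6F = 1C.
So S[2] = 6F.

6F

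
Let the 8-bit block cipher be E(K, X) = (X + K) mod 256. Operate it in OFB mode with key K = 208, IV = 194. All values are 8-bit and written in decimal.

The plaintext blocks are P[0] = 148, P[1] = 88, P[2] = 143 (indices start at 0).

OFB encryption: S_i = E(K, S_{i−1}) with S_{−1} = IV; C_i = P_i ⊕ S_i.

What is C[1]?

C[1] = 58

C[0]: S = E(K, 194) = 146; 148 ⊕ 146 = 6.
C[1]: S = E(K, 146) = 98; 88 ⊕ 98 = 58.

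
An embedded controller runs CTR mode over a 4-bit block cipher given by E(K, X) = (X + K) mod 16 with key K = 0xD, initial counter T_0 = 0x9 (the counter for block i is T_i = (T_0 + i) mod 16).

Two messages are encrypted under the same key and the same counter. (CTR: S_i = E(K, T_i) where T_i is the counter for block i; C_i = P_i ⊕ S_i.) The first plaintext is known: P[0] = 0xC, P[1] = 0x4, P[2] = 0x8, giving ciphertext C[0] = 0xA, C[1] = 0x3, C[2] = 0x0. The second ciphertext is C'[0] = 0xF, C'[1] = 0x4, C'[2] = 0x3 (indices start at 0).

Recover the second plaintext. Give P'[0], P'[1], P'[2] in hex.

In CTR with a reused counter, both messages share the same keystream S_i, so C_i ⊕ C'_i = P_i ⊕ P'_i and thus P'_i = P_i ⊕ C_i ⊕ C'_i.
P'[0]: 0xC ⊕ 0xA ⊕ 0xF = 0x9.
P'[1]: 0x4 ⊕ 0x3 ⊕ 0x4 = 0x3.
P'[2]: 0x8 ⊕ 0x0 ⊕ 0x3 = 0xB.

P'[0] = 0x9, P'[1] = 0x3, P'[2] = 0xB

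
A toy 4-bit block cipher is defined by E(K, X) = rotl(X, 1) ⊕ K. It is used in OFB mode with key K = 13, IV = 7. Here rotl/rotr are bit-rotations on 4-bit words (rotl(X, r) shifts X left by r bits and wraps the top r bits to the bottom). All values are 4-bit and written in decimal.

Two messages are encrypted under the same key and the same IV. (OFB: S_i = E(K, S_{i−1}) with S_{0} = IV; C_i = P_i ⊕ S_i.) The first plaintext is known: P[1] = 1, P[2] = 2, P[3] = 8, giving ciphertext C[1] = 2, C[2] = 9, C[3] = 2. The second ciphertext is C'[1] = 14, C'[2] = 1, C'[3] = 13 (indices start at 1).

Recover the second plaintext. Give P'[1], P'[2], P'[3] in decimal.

In OFB with a reused IV, both messages share the same keystream S_i, so C_i ⊕ C'_i = P_i ⊕ P'_i and thus P'_i = P_i ⊕ C_i ⊕ C'_i.
P'[1]: 1 ⊕ 2 ⊕ 14 = 13.
P'[2]: 2 ⊕ 9 ⊕ 1 = 10.
P'[3]: 8 ⊕ 2 ⊕ 13 = 7.

P'[1] = 13, P'[2] = 10, P'[3] = 7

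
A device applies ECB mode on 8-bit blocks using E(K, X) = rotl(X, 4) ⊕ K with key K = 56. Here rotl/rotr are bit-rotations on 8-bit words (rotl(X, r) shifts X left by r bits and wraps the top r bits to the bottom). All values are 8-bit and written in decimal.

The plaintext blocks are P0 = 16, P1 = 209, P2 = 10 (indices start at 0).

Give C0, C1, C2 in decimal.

C0 = 57, C1 = 37, C2 = 152

ECB encryption: C_i = E(K, P_i).
C0: E(K, 16) = 57.
C1: E(K, 209) = 37.
C2: E(K, 10) = 152.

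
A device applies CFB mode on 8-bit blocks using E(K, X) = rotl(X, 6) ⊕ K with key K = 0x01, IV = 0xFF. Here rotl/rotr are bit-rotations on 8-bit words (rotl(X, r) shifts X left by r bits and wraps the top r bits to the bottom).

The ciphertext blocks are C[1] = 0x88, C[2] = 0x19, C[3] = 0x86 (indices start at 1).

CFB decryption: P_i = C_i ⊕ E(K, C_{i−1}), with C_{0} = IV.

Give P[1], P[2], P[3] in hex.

P[1] = 0x76, P[2] = 0x3A, P[3] = 0xC1

P[1]: E(K, 0xFF) = 0xFE; 0x88 ⊕ 0xFE = 0x76.
P[2]: E(K, 0x88) = 0x23; 0x19 ⊕ 0x23 = 0x3A.
P[3]: E(K, 0x19) = 0x47; 0x86 ⊕ 0x47 = 0xC1.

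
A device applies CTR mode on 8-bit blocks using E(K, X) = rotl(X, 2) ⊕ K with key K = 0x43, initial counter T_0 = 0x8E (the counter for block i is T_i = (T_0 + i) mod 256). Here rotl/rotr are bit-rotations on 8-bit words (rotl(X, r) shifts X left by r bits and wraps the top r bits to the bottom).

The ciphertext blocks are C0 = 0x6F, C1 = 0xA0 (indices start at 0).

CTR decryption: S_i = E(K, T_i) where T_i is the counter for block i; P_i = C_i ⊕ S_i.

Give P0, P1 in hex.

P0 = 0x16, P1 = 0xDD

P0: T = 0x8E, S = E(K, T) = 0x79; 0x6F ⊕ 0x79 = 0x16.
P1: T = 0x8F, S = E(K, T) = 0x7D; 0xA0 ⊕ 0x7D = 0xDD.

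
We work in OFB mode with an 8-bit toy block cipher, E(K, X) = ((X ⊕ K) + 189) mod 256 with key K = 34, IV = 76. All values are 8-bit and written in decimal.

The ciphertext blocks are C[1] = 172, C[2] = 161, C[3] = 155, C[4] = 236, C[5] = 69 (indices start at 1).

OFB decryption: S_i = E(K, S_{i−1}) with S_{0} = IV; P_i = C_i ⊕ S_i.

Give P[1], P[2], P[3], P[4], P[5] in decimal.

P[1]: S = E(K, 76) = 43; 172 ⊕ 43 = 135.
P[2]: S = E(K, 43) = 198; 161 ⊕ 198 = 103.
P[3]: S = E(K, 198) = 161; 155 ⊕ 161 = 58.
P[4]: S = E(K, 161) = 64; 236 ⊕ 64 = 172.
P[5]: S = E(K, 64) = 31; 69 ⊕ 31 = 90.

P[1] = 135, P[2] = 103, P[3] = 58, P[4] = 172, P[5] = 90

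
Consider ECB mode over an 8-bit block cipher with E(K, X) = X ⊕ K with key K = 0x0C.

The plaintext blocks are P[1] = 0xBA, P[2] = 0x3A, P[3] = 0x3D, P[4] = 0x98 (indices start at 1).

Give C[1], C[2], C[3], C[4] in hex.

C[1] = 0xB6, C[2] = 0x36, C[3] = 0x31, C[4] = 0x94

ECB encryption: C_i = E(K, P_i).
C[1]: E(K, 0xBA) = 0xB6.
C[2]: E(K, 0x3A) = 0x36.
C[3]: E(K, 0x3D) = 0x31.
C[4]: E(K, 0x98) = 0x94.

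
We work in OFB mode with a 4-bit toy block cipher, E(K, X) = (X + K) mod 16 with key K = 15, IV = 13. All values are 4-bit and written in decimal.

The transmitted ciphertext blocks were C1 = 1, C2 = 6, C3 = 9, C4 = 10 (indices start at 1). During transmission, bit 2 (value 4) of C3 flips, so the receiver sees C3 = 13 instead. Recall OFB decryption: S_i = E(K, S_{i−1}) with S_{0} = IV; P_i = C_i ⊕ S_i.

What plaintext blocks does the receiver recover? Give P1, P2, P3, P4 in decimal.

Only C3 changed, to 13. In OFB, a change in C_i flips the same bit in P_i only; the keystream is unaffected. Decrypting the received ciphertext:
P1: S = E(K, 13) = 12; 1 ⊕ 12 = 13.
P2: S = E(K, 12) = 11; 6 ⊕ 11 = 13.
P3: S = E(K, 11) = 10; 13 ⊕ 10 = 7.
P4: S = E(K, 10) = 9; 10 ⊕ 9 = 3.
Blocks that differ from the original plaintext: P3.

P1 = 13, P2 = 13, P3 = 7, P4 = 3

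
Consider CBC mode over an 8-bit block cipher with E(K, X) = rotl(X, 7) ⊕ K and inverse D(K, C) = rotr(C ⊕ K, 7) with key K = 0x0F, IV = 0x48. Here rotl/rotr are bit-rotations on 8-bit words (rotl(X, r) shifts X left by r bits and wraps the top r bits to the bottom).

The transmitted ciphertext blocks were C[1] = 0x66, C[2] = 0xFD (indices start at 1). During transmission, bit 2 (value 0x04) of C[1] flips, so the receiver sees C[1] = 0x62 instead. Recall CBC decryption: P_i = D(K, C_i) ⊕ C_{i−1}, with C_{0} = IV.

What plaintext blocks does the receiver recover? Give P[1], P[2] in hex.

P[1] = 0x92, P[2] = 0x87

Only C[1] changed, to 0x62. In CBC, a change in C_i garbles P_i and flips the same bit in P_{i+1}. Decrypting the received ciphertext:
P[1]: D(K, 0x62) = 0xDA; 0xDA ⊕ 0x48 = 0x92.
P[2]: D(K, 0xFD) = 0xE5; 0xE5 ⊕ 0x62 = 0x87.
Blocks that differ from the original plaintext: P[1], P[2].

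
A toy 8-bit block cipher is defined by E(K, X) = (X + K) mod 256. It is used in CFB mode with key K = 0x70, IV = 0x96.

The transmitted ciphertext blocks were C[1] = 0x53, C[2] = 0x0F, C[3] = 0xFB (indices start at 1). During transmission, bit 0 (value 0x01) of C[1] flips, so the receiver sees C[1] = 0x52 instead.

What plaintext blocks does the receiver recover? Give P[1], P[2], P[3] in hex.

CFB decryption: P_i = C_i ⊕ E(K, C_{i−1}), with C_{0} = IV.
Only C[1] changed, to 0x52. In CFB, a change in C_i flips the same bit in P_i and garbles P_{i+1}. Decrypting the received ciphertext:
P[1]: E(K, 0x96) = 0x06; 0x52 ⊕ 0x06 = 0x54.
P[2]: E(K, 0x52) = 0xC2; 0x0F ⊕ 0xC2 = 0xCD.
P[3]: E(K, 0x0F) = 0x7F; 0xFB ⊕ 0x7F = 0x84.
Blocks that differ from the original plaintext: P[1], P[2].

P[1] = 0x54, P[2] = 0xCD, P[3] = 0x84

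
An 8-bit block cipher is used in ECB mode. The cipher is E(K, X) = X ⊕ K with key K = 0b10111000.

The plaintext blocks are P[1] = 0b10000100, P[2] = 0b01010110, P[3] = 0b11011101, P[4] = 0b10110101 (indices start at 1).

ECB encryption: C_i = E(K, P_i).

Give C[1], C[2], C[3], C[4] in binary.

C[1] = 0b00111100, C[2] = 0b11101110, C[3] = 0b01100101, C[4] = 0b00001101

C[1]: E(K, 0b10000100) = 0b00111100.
C[2]: E(K, 0b01010110) = 0b11101110.
C[3]: E(K, 0b11011101) = 0b01100101.
C[4]: E(K, 0b10110101) = 0b00001101.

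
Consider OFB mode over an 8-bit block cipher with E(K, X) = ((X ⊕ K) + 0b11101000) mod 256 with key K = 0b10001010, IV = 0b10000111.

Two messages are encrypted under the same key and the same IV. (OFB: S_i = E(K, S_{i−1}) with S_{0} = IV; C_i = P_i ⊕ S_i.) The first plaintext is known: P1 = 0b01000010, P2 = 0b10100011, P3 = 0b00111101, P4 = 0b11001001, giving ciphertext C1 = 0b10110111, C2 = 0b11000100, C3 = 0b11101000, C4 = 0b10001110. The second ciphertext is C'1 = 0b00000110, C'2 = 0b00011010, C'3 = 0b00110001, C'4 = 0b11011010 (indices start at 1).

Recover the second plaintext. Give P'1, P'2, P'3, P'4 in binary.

P'1 = 0b11110011, P'2 = 0b01111101, P'3 = 0b11100100, P'4 = 0b10011101

In OFB with a reused IV, both messages share the same keystream S_i, so C_i ⊕ C'_i = P_i ⊕ P'_i and thus P'_i = P_i ⊕ C_i ⊕ C'_i.
P'1: 0b01000010 ⊕ 0b10110111 ⊕ 0b00000110 = 0b11110011.
P'2: 0b10100011 ⊕ 0b11000100 ⊕ 0b00011010 = 0b01111101.
P'3: 0b00111101 ⊕ 0b11101000 ⊕ 0b00110001 = 0b11100100.
P'4: 0b11001001 ⊕ 0b10001110 ⊕ 0b11011010 = 0b10011101.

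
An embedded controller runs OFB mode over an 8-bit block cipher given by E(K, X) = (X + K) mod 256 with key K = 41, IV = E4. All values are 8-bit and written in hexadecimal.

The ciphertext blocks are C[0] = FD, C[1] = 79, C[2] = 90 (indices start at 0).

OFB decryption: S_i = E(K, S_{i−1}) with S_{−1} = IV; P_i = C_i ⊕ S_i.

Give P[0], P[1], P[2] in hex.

P[0] = D8, P[1] = 1F, P[2] = 37

P[0]: S = E(K, E4) = 25; FD ⊕ 25 = D8.
P[1]: S = E(K, 25) = 66; 79 ⊕ 66 = 1F.
P[2]: S = E(K, 66) = A7; 90 ⊕ A7 = 37.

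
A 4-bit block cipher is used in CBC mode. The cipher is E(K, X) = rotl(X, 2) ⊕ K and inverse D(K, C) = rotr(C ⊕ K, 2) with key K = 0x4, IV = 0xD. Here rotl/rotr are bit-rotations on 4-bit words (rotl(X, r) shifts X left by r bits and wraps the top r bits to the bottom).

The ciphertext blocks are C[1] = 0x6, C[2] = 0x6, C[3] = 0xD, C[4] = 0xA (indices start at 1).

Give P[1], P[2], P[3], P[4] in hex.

P[1] = 0x5, P[2] = 0xE, P[3] = 0x0, P[4] = 0x6

CBC decryption: P_i = D(K, C_i) ⊕ C_{i−1}, with C_{0} = IV.
P[1]: D(K, 0x6) = 0x8; 0x8 ⊕ 0xD = 0x5.
P[2]: D(K, 0x6) = 0x8; 0x8 ⊕ 0x6 = 0xE.
P[3]: D(K, 0xD) = 0x6; 0x6 ⊕ 0x6 = 0x0.
P[4]: D(K, 0xA) = 0xB; 0xB ⊕ 0xD = 0x6.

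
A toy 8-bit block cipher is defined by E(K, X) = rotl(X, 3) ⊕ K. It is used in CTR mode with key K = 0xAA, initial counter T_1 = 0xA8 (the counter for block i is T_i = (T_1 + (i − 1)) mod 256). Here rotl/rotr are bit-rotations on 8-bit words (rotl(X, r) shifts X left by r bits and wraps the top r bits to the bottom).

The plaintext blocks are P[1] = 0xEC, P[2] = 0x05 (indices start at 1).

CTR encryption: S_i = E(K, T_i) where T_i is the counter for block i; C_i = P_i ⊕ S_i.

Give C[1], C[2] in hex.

C[1] = 0x03, C[2] = 0xE2

C[1]: T = 0xA8, S = E(K, T) = 0xEF; 0xEC ⊕ 0xEF = 0x03.
C[2]: T = 0xA9, S = E(K, T) = 0xE7; 0x05 ⊕ 0xE7 = 0xE2.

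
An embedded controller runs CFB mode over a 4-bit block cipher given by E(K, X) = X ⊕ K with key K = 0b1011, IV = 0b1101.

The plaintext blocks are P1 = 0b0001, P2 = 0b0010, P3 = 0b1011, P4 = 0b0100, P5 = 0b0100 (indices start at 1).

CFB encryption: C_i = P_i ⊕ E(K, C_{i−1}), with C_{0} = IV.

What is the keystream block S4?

C1: E(K, 0b1101) = 0b0110; 0b0001 ⊕ 0b0110 = 0b0111.
C2: E(K, 0b0111) = 0b1100; 0b0010 ⊕ 0b1100 = 0b1110.
C3: E(K, 0b1110) = 0b0101; 0b1011 ⊕ 0b0101 = 0b1110.
C4: E(K, 0b1110) = 0b0101; 0b0100 ⊕ 0b0101 = 0b0001.
So S4 = 0b0101.

0b0101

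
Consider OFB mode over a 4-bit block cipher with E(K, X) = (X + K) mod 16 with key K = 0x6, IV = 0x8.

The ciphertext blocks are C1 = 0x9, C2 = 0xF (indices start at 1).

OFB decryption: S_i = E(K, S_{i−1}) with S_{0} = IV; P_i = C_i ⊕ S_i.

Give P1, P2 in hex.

P1: S = E(K, 0x8) = 0xE; 0x9 ⊕ 0xE = 0x7.
P2: S = E(K, 0xE) = 0x4; 0xF ⊕ 0x4 = 0xB.

P1 = 0x7, P2 = 0xB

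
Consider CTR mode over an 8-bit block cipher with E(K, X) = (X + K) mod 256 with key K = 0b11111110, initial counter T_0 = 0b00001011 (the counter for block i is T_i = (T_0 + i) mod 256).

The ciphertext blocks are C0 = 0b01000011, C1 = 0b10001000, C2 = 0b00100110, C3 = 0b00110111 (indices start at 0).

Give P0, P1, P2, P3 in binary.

CTR decryption: S_i = E(K, T_i) where T_i is the counter for block i; P_i = C_i ⊕ S_i.
P0: T = 0b00001011, S = E(K, T) = 0b00001001; 0b01000011 ⊕ 0b00001001 = 0b01001010.
P1: T = 0b00001100, S = E(K, T) = 0b00001010; 0b10001000 ⊕ 0b00001010 = 0b10000010.
P2: T = 0b00001101, S = E(K, T) = 0b00001011; 0b00100110 ⊕ 0b00001011 = 0b00101101.
P3: T = 0b00001110, S = E(K, T) = 0b00001100; 0b00110111 ⊕ 0b00001100 = 0b00111011.

P0 = 0b01001010, P1 = 0b10000010, P2 = 0b00101101, P3 = 0b00111011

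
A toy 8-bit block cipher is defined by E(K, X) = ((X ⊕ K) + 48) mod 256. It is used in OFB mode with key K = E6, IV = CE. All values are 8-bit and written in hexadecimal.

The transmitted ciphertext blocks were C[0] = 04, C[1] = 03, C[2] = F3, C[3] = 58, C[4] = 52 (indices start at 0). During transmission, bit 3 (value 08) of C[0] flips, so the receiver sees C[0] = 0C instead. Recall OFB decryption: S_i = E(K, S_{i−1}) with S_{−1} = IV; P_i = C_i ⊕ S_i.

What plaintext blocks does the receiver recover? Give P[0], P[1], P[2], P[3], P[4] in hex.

P[0] = 7C, P[1] = DD, P[2] = 73, P[3] = F6, P[4] = C2

Only C[0] changed, to 0C. In OFB, a change in C_i flips the same bit in P_i only; the keystream is unaffected. Decrypting the received ciphertext:
P[0]: S = E(K, CE) = 70; 0C ⊕ 70 = 7C.
P[1]: S = E(K, 70) = DE; 03 ⊕ DE = DD.
P[2]: S = E(K, DE) = 80; F3 ⊕ 80 = 73.
P[3]: S = E(K, 80) = AE; 58 ⊕ AE = F6.
P[4]: S = E(K, AE) = 90; 52 ⊕ 90 = C2.
Blocks that differ from the original plaintext: P[0].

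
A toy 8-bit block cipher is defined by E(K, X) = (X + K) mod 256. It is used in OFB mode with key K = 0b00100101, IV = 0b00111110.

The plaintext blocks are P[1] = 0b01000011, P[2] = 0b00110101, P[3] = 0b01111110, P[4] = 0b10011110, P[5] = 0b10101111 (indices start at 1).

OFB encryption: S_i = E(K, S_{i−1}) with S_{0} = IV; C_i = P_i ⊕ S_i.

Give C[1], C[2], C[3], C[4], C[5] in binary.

C[1] = 0b00100000, C[2] = 0b10111101, C[3] = 0b11010011, C[4] = 0b01001100, C[5] = 0b01011000

C[1]: S = E(K, 0b00111110) = 0b01100011; 0b01000011 ⊕ 0b01100011 = 0b00100000.
C[2]: S = E(K, 0b01100011) = 0b10001000; 0b00110101 ⊕ 0b10001000 = 0b10111101.
C[3]: S = E(K, 0b10001000) = 0b10101101; 0b01111110 ⊕ 0b10101101 = 0b11010011.
C[4]: S = E(K, 0b10101101) = 0b11010010; 0b10011110 ⊕ 0b11010010 = 0b01001100.
C[5]: S = E(K, 0b11010010) = 0b11110111; 0b10101111 ⊕ 0b11110111 = 0b01011000.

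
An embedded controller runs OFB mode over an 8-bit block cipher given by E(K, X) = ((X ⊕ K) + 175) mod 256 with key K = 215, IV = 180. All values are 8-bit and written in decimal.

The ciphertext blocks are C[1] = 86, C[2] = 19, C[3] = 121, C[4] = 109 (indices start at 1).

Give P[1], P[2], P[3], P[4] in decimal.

OFB decryption: S_i = E(K, S_{i−1}) with S_{0} = IV; P_i = C_i ⊕ S_i.
P[1]: S = E(K, 180) = 18; 86 ⊕ 18 = 68.
P[2]: S = E(K, 18) = 116; 19 ⊕ 116 = 103.
P[3]: S = E(K, 116) = 82; 121 ⊕ 82 = 43.
P[4]: S = E(K, 82) = 52; 109 ⊕ 52 = 89.

P[1] = 68, P[2] = 103, P[3] = 43, P[4] = 89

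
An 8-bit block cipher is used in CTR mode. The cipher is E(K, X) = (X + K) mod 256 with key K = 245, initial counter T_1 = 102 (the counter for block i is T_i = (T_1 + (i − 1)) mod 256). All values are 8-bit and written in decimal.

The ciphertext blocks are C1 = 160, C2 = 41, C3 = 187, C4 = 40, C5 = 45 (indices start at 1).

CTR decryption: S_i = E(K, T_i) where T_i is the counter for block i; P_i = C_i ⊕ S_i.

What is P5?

P5: T = 106, S = E(K, T) = 95; 45 ⊕ 95 = 114.

P5 = 114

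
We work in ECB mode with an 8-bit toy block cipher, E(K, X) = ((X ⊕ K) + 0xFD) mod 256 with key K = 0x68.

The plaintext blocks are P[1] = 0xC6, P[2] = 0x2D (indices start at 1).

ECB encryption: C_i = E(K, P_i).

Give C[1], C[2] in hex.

C[1] = 0xAB, C[2] = 0x42

C[1]: E(K, 0xC6) = 0xAB.
C[2]: E(K, 0x2D) = 0x42.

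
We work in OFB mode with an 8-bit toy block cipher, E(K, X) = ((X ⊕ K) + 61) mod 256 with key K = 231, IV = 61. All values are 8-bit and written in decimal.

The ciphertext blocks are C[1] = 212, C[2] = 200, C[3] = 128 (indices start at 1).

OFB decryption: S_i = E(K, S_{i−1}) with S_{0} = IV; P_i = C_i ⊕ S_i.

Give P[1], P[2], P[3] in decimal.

P[1]: S = E(K, 61) = 23; 212 ⊕ 23 = 195.
P[2]: S = E(K, 23) = 45; 200 ⊕ 45 = 229.
P[3]: S = E(K, 45) = 7; 128 ⊕ 7 = 135.

P[1] = 195, P[2] = 229, P[3] = 135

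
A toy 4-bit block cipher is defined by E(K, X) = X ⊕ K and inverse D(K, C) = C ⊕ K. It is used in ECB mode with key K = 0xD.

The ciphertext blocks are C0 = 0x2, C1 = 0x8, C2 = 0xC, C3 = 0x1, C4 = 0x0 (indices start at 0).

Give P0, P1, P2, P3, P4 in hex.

ECB decryption: P_i = D(K, C_i).
P0: D(K, 0x2) = 0xF.
P1: D(K, 0x8) = 0x5.
P2: D(K, 0xC) = 0x1.
P3: D(K, 0x1) = 0xC.
P4: D(K, 0x0) = 0xD.

P0 = 0xF, P1 = 0x5, P2 = 0x1, P3 = 0xC, P4 = 0xD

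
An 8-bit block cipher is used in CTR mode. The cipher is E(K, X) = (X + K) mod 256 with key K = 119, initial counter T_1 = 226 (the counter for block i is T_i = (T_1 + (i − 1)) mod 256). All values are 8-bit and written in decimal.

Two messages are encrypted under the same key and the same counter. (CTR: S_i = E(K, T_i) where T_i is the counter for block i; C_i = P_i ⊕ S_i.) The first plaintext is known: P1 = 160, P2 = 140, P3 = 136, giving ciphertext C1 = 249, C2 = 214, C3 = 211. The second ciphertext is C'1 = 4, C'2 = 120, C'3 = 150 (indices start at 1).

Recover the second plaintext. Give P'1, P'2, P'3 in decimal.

In CTR with a reused counter, both messages share the same keystream S_i, so C_i ⊕ C'_i = P_i ⊕ P'_i and thus P'_i = P_i ⊕ C_i ⊕ C'_i.
P'1: 160 ⊕ 249 ⊕ 4 = 93.
P'2: 140 ⊕ 214 ⊕ 120 = 34.
P'3: 136 ⊕ 211 ⊕ 150 = 205.

P'1 = 93, P'2 = 34, P'3 = 205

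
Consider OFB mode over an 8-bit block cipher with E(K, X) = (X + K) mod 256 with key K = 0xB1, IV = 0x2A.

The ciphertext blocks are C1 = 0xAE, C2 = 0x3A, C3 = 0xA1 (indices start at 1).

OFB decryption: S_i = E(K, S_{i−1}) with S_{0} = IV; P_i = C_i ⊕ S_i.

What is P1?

P1 = 0x75

P1: S = E(K, 0x2A) = 0xDB; 0xAE ⊕ 0xDB = 0x75.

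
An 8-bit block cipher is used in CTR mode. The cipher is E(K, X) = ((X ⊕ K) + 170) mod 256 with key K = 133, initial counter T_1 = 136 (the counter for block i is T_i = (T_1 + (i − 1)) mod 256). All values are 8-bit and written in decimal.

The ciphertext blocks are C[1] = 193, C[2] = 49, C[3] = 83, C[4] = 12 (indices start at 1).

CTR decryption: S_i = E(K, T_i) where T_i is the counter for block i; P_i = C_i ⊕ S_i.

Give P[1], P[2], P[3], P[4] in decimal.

P[1]: T = 136, S = E(K, T) = 183; 193 ⊕ 183 = 118.
P[2]: T = 137, S = E(K, T) = 182; 49 ⊕ 182 = 135.
P[3]: T = 138, S = E(K, T) = 185; 83 ⊕ 185 = 234.
P[4]: T = 139, S = E(K, T) = 184; 12 ⊕ 184 = 180.

P[1] = 118, P[2] = 135, P[3] = 234, P[4] = 180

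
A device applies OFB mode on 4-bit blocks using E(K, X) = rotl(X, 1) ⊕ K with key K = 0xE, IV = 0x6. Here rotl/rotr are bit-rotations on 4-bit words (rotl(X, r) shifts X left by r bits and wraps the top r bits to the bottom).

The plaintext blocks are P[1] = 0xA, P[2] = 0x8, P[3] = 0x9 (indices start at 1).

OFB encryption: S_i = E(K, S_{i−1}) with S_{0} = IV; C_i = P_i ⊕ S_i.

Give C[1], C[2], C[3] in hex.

C[1] = 0x8, C[2] = 0x2, C[3] = 0x2

C[1]: S = E(K, 0x6) = 0x2; 0xA ⊕ 0x2 = 0x8.
C[2]: S = E(K, 0x2) = 0xA; 0x8 ⊕ 0xA = 0x2.
C[3]: S = E(K, 0xA) = 0xB; 0x9 ⊕ 0xB = 0x2.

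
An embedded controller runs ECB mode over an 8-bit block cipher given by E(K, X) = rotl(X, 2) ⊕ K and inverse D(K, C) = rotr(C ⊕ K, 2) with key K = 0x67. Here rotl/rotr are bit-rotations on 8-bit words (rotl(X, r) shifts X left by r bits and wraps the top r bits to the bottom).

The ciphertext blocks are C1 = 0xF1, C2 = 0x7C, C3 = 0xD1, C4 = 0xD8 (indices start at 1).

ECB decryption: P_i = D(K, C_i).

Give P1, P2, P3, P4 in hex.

P1: D(K, 0xF1) = 0xA5.
P2: D(K, 0x7C) = 0xC6.
P3: D(K, 0xD1) = 0xAD.
P4: D(K, 0xD8) = 0xEF.

P1 = 0xA5, P2 = 0xC6, P3 = 0xAD, P4 = 0xEF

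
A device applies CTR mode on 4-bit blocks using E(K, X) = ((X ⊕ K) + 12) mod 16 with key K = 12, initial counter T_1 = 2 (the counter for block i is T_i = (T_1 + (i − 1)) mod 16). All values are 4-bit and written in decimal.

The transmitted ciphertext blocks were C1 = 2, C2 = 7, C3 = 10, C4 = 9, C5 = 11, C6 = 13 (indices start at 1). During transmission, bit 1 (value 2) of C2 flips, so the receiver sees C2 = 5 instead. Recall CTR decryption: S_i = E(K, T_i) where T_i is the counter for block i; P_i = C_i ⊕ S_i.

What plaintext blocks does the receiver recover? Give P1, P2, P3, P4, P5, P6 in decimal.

Only C2 changed, to 5. In CTR, a change in C_i flips the same bit in P_i only; the keystream is unaffected. Decrypting the received ciphertext:
P1: T = 2, S = E(K, T) = 10; 2 ⊕ 10 = 8.
P2: T = 3, S = E(K, T) = 11; 5 ⊕ 11 = 14.
P3: T = 4, S = E(K, T) = 4; 10 ⊕ 4 = 14.
P4: T = 5, S = E(K, T) = 5; 9 ⊕ 5 = 12.
P5: T = 6, S = E(K, T) = 6; 11 ⊕ 6 = 13.
P6: T = 7, S = E(K, T) = 7; 13 ⊕ 7 = 10.
Blocks that differ from the original plaintext: P2.

P1 = 8, P2 = 14, P3 = 14, P4 = 12, P5 = 13, P6 = 10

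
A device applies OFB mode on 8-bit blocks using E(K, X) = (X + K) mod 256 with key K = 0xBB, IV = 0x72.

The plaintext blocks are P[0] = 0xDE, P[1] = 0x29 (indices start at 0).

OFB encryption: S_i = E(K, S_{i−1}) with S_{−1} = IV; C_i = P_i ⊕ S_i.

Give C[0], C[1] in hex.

C[0]: S = E(K, 0x72) = 0x2D; 0xDE ⊕ 0x2D = 0xF3.
C[1]: S = E(K, 0x2D) = 0xE8; 0x29 ⊕ 0xE8 = 0xC1.

C[0] = 0xF3, C[1] = 0xC1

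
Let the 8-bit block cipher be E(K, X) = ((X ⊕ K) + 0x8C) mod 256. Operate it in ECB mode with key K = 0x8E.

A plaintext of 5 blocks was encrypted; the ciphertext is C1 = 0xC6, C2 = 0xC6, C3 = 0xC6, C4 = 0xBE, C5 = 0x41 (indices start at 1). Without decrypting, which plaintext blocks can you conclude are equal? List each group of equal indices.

ECB encrypts each block independently with the same key, so equal ciphertext blocks imply equal plaintext blocks.
C1 = C2 = C3 = 0xC6, so P1 = P2 = P3.

P1 = P2 = P3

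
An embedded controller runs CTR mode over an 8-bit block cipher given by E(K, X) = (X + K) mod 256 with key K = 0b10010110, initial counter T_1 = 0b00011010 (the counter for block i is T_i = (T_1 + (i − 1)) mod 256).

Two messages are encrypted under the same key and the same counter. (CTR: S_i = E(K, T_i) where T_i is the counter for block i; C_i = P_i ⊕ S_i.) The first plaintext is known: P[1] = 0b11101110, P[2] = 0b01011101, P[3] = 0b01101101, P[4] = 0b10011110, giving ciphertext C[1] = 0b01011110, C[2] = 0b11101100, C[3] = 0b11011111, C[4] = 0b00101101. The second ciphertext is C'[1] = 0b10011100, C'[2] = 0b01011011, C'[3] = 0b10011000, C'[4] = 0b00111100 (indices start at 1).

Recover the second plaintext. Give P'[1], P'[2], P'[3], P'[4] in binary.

P'[1] = 0b00101100, P'[2] = 0b11101010, P'[3] = 0b00101010, P'[4] = 0b10001111

In CTR with a reused counter, both messages share the same keystream S_i, so C_i ⊕ C'_i = P_i ⊕ P'_i and thus P'_i = P_i ⊕ C_i ⊕ C'_i.
P'[1]: 0b11101110 ⊕ 0b01011110 ⊕ 0b10011100 = 0b00101100.
P'[2]: 0b01011101 ⊕ 0b11101100 ⊕ 0b01011011 = 0b11101010.
P'[3]: 0b01101101 ⊕ 0b11011111 ⊕ 0b10011000 = 0b00101010.
P'[4]: 0b10011110 ⊕ 0b00101101 ⊕ 0b00111100 = 0b10001111.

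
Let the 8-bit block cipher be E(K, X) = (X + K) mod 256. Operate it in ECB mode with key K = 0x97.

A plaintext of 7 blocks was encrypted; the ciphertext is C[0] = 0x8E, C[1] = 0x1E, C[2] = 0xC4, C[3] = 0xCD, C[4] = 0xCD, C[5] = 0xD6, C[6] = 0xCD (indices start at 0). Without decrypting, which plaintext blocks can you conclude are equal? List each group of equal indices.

P[3] = P[4] = P[6]

ECB encrypts each block independently with the same key, so equal ciphertext blocks imply equal plaintext blocks.
C[3] = C[4] = C[6] = 0xCD, so P[3] = P[4] = P[6].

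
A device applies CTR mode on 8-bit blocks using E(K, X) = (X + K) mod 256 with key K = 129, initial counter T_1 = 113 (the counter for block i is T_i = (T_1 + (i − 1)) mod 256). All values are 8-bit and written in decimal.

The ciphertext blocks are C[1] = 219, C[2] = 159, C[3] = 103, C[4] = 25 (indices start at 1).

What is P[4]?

CTR decryption: S_i = E(K, T_i) where T_i is the counter for block i; P_i = C_i ⊕ S_i.
P[4]: T = 116, S = E(K, T) = 245; 25 ⊕ 245 = 236.

P[4] = 236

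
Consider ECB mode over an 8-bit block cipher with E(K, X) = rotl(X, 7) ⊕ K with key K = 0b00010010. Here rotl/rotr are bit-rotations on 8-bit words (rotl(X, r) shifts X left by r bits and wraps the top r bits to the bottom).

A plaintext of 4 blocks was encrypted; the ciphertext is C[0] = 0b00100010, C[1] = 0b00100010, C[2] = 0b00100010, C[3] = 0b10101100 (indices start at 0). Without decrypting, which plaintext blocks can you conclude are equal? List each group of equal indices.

ECB encrypts each block independently with the same key, so equal ciphertext blocks imply equal plaintext blocks.
C[0] = C[1] = C[2] = 0b00100010, so P[0] = P[1] = P[2].

P[0] = P[1] = P[2]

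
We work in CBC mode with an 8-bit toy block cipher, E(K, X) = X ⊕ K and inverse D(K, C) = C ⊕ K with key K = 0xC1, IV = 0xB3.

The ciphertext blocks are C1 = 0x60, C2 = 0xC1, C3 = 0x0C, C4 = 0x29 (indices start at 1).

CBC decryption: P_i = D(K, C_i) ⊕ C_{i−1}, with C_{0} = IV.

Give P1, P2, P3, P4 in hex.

P1 = 0x12, P2 = 0x60, P3 = 0x0C, P4 = 0xE4

P1: D(K, 0x60) = 0xA1; 0xA1 ⊕ 0xB3 = 0x12.
P2: D(K, 0xC1) = 0x00; 0x00 ⊕ 0x60 = 0x60.
P3: D(K, 0x0C) = 0xCD; 0xCD ⊕ 0xC1 = 0x0C.
P4: D(K, 0x29) = 0xE8; 0xE8 ⊕ 0x0C = 0xE4.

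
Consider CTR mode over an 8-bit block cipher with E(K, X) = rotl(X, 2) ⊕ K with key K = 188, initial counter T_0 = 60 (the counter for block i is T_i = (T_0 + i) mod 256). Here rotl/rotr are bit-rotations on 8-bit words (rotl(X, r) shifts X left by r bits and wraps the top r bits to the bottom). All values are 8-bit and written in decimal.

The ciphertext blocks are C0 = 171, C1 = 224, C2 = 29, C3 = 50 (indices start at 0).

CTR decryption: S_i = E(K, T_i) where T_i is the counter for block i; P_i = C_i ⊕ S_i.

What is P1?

P1 = 168

P1: T = 61, S = E(K, T) = 72; 224 ⊕ 72 = 168.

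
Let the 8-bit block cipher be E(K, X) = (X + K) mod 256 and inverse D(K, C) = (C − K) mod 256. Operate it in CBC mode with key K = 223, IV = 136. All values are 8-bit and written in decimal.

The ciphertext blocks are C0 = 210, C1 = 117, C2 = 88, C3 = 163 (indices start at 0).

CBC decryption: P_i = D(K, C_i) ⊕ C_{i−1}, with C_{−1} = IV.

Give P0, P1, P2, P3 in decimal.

P0: D(K, 210) = 243; 243 ⊕ 136 = 123.
P1: D(K, 117) = 150; 150 ⊕ 210 = 68.
P2: D(K, 88) = 121; 121 ⊕ 117 = 12.
P3: D(K, 163) = 196; 196 ⊕ 88 = 156.

P0 = 123, P1 = 68, P2 = 12, P3 = 156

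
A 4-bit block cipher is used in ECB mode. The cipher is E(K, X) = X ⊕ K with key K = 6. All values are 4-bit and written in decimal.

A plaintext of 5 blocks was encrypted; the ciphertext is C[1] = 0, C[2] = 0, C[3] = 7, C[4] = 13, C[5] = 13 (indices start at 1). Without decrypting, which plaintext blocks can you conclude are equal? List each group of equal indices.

ECB encrypts each block independently with the same key, so equal ciphertext blocks imply equal plaintext blocks.
C[1] = C[2] = 0, so P[1] = P[2].
C[4] = C[5] = 13, so P[4] = P[5].

P[1] = P[2]; P[4] = P[5]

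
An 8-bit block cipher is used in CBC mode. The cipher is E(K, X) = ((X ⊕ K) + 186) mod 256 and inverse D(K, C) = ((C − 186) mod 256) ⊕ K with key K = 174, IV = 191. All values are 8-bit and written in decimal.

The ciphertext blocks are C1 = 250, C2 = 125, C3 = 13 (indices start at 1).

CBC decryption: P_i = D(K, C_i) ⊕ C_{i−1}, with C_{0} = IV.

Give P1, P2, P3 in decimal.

P1 = 81, P2 = 151, P3 = 128

P1: D(K, 250) = 238; 238 ⊕ 191 = 81.
P2: D(K, 125) = 109; 109 ⊕ 250 = 151.
P3: D(K, 13) = 253; 253 ⊕ 125 = 128.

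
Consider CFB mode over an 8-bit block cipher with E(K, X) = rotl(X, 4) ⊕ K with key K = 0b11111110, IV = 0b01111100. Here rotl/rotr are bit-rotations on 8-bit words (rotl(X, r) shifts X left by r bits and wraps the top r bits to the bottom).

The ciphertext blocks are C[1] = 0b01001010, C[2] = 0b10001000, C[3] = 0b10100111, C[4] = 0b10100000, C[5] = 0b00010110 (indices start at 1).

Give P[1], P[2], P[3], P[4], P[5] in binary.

CFB decryption: P_i = C_i ⊕ E(K, C_{i−1}), with C_{0} = IV.
P[1]: E(K, 0b01111100) = 0b00111001; 0b01001010 ⊕ 0b00111001 = 0b01110011.
P[2]: E(K, 0b01001010) = 0b01011010; 0b10001000 ⊕ 0b01011010 = 0b11010010.
P[3]: E(K, 0b10001000) = 0b01110110; 0b10100111 ⊕ 0b01110110 = 0b11010001.
P[4]: E(K, 0b10100111) = 0b10000100; 0b10100000 ⊕ 0b10000100 = 0b00100100.
P[5]: E(K, 0b10100000) = 0b11110100; 0b00010110 ⊕ 0b11110100 = 0b11100010.

P[1] = 0b01110011, P[2] = 0b11010010, P[3] = 0b11010001, P[4] = 0b00100100, P[5] = 0b11100010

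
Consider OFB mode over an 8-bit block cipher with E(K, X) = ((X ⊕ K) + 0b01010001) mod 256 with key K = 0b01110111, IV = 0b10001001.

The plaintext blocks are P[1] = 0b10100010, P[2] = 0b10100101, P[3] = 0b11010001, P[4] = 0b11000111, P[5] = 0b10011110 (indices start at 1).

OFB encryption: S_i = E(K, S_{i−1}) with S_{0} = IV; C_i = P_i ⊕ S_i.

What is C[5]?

C[1]: S = E(K, 0b10001001) = 0b01001111; 0b10100010 ⊕ 0b01001111 = 0b11101101.
C[2]: S = E(K, 0b01001111) = 0b10001001; 0b10100101 ⊕ 0b10001001 = 0b00101100.
C[3]: S = E(K, 0b10001001) = 0b01001111; 0b11010001 ⊕ 0b01001111 = 0b10011110.
C[4]: S = E(K, 0b01001111) = 0b10001001; 0b11000111 ⊕ 0b10001001 = 0b01001110.
C[5]: S = E(K, 0b10001001) = 0b01001111; 0b10011110 ⊕ 0b01001111 = 0b11010001.

C[5] = 0b11010001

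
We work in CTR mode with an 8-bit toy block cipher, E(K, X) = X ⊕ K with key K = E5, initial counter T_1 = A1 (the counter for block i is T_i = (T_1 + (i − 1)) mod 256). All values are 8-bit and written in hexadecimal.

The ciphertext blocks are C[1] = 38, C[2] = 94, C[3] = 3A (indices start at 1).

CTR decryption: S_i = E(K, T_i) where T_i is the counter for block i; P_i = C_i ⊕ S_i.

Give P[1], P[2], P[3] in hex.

P[1] = 7C, P[2] = D3, P[3] = 7C

P[1]: T = A1, S = E(K, T) = 44; 38 ⊕ 44 = 7C.
P[2]: T = A2, S = E(K, T) = 47; 94 ⊕ 47 = D3.
P[3]: T = A3, S = E(K, T) = 46; 3A ⊕ 46 = 7C.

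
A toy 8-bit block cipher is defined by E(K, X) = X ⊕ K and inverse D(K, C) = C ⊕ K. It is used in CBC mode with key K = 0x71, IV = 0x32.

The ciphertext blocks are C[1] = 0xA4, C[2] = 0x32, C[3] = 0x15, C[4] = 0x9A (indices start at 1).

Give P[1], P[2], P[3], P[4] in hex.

CBC decryption: P_i = D(K, C_i) ⊕ C_{i−1}, with C_{0} = IV.
P[1]: D(K, 0xA4) = 0xD5; 0xD5 ⊕ 0x32 = 0xE7.
P[2]: D(K, 0x32) = 0x43; 0x43 ⊕ 0xA4 = 0xE7.
P[3]: D(K, 0x15) = 0x64; 0x64 ⊕ 0x32 = 0x56.
P[4]: D(K, 0x9A) = 0xEB; 0xEB ⊕ 0x15 = 0xFE.

P[1] = 0xE7, P[2] = 0xE7, P[3] = 0x56, P[4] = 0xFE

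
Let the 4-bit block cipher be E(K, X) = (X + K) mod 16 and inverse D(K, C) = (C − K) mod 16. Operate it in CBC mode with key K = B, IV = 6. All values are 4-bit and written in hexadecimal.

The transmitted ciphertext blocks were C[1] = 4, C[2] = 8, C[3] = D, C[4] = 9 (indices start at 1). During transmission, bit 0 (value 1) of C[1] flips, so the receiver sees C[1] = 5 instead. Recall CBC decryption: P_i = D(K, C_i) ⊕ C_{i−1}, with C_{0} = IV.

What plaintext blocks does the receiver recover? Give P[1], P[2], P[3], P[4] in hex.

Only C[1] changed, to 5. In CBC, a change in C_i garbles P_i and flips the same bit in P_{i+1}. Decrypting the received ciphertext:
P[1]: D(K, 5) = A; A ⊕ 6 = C.
P[2]: D(K, 8) = D; D ⊕ 5 = 8.
P[3]: D(K, D) = 2; 2 ⊕ 8 = A.
P[4]: D(K, 9) = E; E ⊕ D = 3.
Blocks that differ from the original plaintext: P[1], P[2].

P[1] = C, P[2] = 8, P[3] = A, P[4] = 3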